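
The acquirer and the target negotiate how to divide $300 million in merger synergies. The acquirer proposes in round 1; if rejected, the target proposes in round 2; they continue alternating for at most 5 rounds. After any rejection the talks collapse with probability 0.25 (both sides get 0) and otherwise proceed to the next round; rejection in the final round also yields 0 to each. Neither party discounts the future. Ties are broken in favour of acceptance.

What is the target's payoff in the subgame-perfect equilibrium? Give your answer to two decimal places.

87.89

Round 5 (the acquirer proposes): the target will accept anything ≥ 0, so the acquirer offers 0 and keeps 300.
Round 4 (the target proposes): rejecting gives the acquirer an expected 0.75 × 300 = 225. The target offers 225 and keeps 300 − 225 = 75.
Round 3 (the acquirer proposes): rejecting gives the target an expected 0.75 × 75 = 56.25, so the acquirer offers 56.25, keeping 243.75.
Round 2 (the target proposes): rejecting gives the acquirer an expected 0.75 × 243.75 = 182.8125; the target offers that and keeps 117.1875.
Round 1 (the acquirer proposes): rejecting gives the target an expected 0.75 × 117.1875 = 87.890625, so the acquirer offers 87.890625, keeping 212.109375.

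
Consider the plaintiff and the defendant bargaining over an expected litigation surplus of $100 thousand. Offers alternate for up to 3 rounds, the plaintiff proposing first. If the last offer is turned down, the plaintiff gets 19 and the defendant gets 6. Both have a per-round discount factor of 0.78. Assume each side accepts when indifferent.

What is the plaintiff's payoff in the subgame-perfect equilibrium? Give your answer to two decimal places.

79.19

Solve by backward induction from round 3.
Round 3 (the plaintiff proposes): the defendant gets 6 if talks fail, so the plaintiff offers 6 and keeps 94.
Round 2 (the defendant proposes): the plaintiff can get 94 next round, worth 0.78 × 94 = 73.32 now; the defendant offers that and keeps 26.68.
Round 1 (the plaintiff proposes): the defendant can get 26.68 next round, worth 0.78 × 26.68 = 20.8104 now. The plaintiff offers 20.8104 and keeps 100 − 20.8104 = 79.1896.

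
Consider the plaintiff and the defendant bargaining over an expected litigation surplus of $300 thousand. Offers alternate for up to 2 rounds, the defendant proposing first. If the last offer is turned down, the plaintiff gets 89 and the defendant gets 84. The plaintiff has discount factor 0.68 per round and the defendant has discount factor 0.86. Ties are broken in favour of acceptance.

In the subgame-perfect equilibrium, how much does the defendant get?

153.12

Round 2 (the plaintiff proposes): the defendant gets 84 if talks fail, so the plaintiff offers 84 and keeps 216.
Round 1 (the defendant proposes): the plaintiff can get 216 next round, worth 0.68 × 216 = 146.88 now; the defendant offers that and keeps 153.12.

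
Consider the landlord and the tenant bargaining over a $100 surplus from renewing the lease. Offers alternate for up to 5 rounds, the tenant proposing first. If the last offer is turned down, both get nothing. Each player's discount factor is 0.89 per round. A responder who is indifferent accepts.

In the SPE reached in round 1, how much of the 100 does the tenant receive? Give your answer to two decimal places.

Round 5 (the tenant proposes): the landlord will accept anything ≥ 0, so the tenant offers 0 and keeps 100.
Round 4 (the landlord proposes): the tenant can get 100 next round, worth 0.89 × 100 = 89 now; the landlord offers that and keeps 11.
Round 3 (the tenant proposes): the landlord can get 11 next round, worth 0.89 × 11 = 9.79 now. The tenant offers 9.79 and keeps 100 − 9.79 = 90.21.
Round 2 (the landlord proposes): the tenant can get 90.21 next round, worth 0.89 × 90.21 = 80.2869 now. The landlord offers 80.2869 and keeps 100 − 80.2869 = 19.7131.
Round 1 (the tenant proposes): the landlord can get 19.7131 next round, worth 0.89 × 19.7131 = 17.544659 now; the tenant offers that and keeps 82.455341.

82.46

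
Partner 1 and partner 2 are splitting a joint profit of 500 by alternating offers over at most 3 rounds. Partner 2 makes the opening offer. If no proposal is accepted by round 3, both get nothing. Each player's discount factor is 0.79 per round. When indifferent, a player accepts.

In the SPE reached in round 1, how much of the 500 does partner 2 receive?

Work backward from the last round.
Round 3 (partner 2 proposes): partner 1 will accept anything ≥ 0, so partner 2 offers 0 and keeps 500.
Round 2 (partner 1 proposes): partner 2 can get 500 next round, worth 0.79 × 500 = 395 now, so partner 1 offers 395, keeping 105.
Round 1 (partner 2 proposes): partner 1 can get 105 next round, worth 0.79 × 105 = 82.95 now, so partner 2 offers 82.95, keeping 417.05.

417.05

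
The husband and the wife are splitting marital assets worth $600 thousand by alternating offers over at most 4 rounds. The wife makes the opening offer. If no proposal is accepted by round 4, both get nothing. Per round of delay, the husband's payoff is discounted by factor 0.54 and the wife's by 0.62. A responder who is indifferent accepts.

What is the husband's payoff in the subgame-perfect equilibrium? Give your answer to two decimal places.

By backward induction:
Round 4 (the husband proposes): rejection yields 0 for the wife; the husband offers 0 and keeps 600.
Round 3 (the wife proposes): the husband can get 600 next round, worth 0.54 × 600 = 324 now; the wife offers that and keeps 276.
Round 2 (the husband proposes): the wife can get 276 next round, worth 0.62 × 276 = 171.12 now. The husband offers 171.12 and keeps 600 − 171.12 = 428.88.
Round 1 (the wife proposes): the husband can get 428.88 next round, worth 0.54 × 428.88 = 231.5952 now, so the wife offers 231.5952, keeping 368.4048.

231.60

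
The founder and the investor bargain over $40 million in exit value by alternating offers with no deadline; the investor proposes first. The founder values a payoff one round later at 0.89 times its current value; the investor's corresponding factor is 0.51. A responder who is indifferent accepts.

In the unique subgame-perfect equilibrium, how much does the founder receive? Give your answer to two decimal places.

31.94

Let x be the investor's share when the investor proposes and y be the founder's share when the founder proposes.
The founder accepts iff offered ≥ 0.89·y, so x = 40 − 0.89y. Symmetrically y = 40 − 0.51x.
Substituting: x = 40 − 0.89(40 − 0.51x), giving x(1 − 0.51·0.89) = 40(1 − 0.89).
So x = 40 × 0.11 / 0.5461 ≈ 8.0571, and the founder receives 40 − x ≈ 31.9429.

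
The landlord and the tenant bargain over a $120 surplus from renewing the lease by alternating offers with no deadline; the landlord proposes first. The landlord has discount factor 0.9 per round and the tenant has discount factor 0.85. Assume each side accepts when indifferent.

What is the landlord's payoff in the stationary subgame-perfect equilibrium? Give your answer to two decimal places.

Let x be the landlord's share when the landlord proposes and y be the tenant's share when the tenant proposes.
The tenant accepts iff offered ≥ 0.85·y, so x = 120 − 0.85y. Symmetrically y = 120 − 0.9x.
Substituting: x = 120 − 0.85(120 − 0.9x), giving x(1 − 0.9·0.85) = 120(1 − 0.85).
So x = 120 × 0.15 / 0.235 ≈ 76.5957, and the tenant receives 120 − x ≈ 43.4043.

76.60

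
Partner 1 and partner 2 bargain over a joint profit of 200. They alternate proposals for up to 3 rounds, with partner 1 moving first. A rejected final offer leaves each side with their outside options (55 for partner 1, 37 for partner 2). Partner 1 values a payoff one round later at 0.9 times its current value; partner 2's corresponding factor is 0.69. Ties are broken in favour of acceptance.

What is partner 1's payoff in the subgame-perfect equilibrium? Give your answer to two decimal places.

Round 3 (partner 1 proposes): partner 2 gets 37 if talks fail, so partner 1 offers 37 and keeps 163.
Round 2 (partner 2 proposes): partner 1 can get 163 next round, worth 0.9 × 163 = 146.7 now. Partner 2 offers 146.7 and keeps 200 − 146.7 = 53.3.
Round 1 (partner 1 proposes): partner 2 can get 53.3 next round, worth 0.69 × 53.3 = 36.777 now; partner 1 offers that and keeps 163.223.

163.22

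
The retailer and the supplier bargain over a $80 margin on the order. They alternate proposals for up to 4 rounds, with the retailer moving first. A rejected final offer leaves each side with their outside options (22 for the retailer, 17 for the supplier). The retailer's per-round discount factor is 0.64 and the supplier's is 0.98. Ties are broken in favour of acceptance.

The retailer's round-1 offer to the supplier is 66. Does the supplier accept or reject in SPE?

Round 4 (the supplier proposes): the retailer gets 22 if talks fail, so the supplier offers 22 and keeps 58.
Round 3 (the retailer proposes): the supplier can get 58 next round, worth 0.98 × 58 = 56.84 now; the retailer offers that and keeps 23.16.
Round 2 (the supplier proposes): the retailer can get 23.16 next round, worth 0.64 × 23.16 = 14.8224 now. The supplier offers 14.8224 and keeps 80 − 14.8224 = 65.1776.
So by rejecting in round 1, the supplier gets 65.1776 next round, worth 0.98 × 65.1776 = 63.874048 now.
Offer 66 ≥ 63.874048, so the supplier accepts.

Accept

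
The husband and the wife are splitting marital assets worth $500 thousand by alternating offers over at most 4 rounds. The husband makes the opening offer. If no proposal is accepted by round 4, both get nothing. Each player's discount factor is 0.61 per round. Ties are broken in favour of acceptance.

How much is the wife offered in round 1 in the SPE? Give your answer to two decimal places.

Round 4 (the wife proposes): the husband will accept anything ≥ 0, so the wife offers 0 and keeps 500.
Round 3 (the husband proposes): the wife can get 500 next round, worth 0.61 × 500 = 305 now, so the husband offers 305, keeping 195.
Round 2 (the wife proposes): the husband can get 195 next round, worth 0.61 × 195 = 118.95 now, so the wife offers 118.95, keeping 381.05.
Round 1 (the husband proposes): the wife can get 381.05 next round, worth 0.61 × 381.05 = 232.4405 now; the husband offers that and keeps 267.5595.

232.44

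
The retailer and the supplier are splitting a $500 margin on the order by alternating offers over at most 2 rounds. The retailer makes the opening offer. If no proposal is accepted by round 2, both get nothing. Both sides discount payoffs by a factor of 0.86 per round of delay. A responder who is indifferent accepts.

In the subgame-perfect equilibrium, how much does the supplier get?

430

Round 2 (the supplier proposes): rejection yields 0 for the retailer; the supplier offers 0 and keeps 500.
Round 1 (the retailer proposes): the supplier can get 500 next round, worth 0.86 × 500 = 430 now; the retailer offers that and keeps 70.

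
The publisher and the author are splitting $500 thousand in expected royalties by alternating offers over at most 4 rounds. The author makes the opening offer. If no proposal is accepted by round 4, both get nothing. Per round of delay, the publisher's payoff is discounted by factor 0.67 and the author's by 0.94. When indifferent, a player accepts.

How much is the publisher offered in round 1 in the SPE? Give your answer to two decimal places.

Round 4 (the publisher proposes): rejection yields 0 for the author; the publisher offers 0 and keeps 500.
Round 3 (the author proposes): the publisher can get 500 next round, worth 0.67 × 500 = 335 now, so the author offers 335, keeping 165.
Round 2 (the publisher proposes): the author can get 165 next round, worth 0.94 × 165 = 155.1 now. The publisher offers 155.1 and keeps 500 − 155.1 = 344.9.
Round 1 (the author proposes): the publisher can get 344.9 next round, worth 0.67 × 344.9 = 231.083 now. The author offers 231.083 and keeps 500 − 231.083 = 268.917.

231.08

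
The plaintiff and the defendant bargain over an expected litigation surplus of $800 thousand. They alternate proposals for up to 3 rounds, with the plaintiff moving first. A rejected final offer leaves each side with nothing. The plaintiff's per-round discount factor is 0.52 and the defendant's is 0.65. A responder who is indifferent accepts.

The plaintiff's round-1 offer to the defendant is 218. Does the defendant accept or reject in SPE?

Round 3 (the plaintiff proposes): the defendant will accept anything ≥ 0, so the plaintiff offers 0 and keeps 800.
Round 2 (the defendant proposes): the plaintiff can get 800 next round, worth 0.52 × 800 = 416 now, so the defendant offers 416, keeping 384.
So by rejecting in round 1, the defendant gets 384 next round, worth 0.65 × 384 = 249.6 now.
Offer 218 < 249.6, so the defendant rejects.

Reject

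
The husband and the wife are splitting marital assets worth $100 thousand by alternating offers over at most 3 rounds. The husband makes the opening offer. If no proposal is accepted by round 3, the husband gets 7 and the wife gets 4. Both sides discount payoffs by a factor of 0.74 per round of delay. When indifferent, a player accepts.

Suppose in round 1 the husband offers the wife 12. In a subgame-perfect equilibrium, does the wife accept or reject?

Work out the wife's continuation value if the offer is rejected.
Round 3 (the husband proposes): the wife gets 4 if talks fail, so the husband offers 4 and keeps 96.
Round 2 (the wife proposes): the husband can get 96 next round, worth 0.74 × 96 = 71.04 now. The wife offers 71.04 and keeps 100 − 71.04 = 28.96.
So by rejecting in round 1, the wife gets 28.96 next round, worth 0.74 × 28.96 = 21.4304 now.
Offer 12 < 21.4304, so the wife rejects.

Reject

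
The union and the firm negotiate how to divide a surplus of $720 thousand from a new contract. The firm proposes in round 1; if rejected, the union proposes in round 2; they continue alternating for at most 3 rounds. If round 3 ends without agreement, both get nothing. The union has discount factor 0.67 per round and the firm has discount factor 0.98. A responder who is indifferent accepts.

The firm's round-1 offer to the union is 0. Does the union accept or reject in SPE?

Reject

Round 3 (the firm proposes): rejection yields 0 for the union; the firm offers 0 and keeps 720.
Round 2 (the union proposes): the firm can get 720 next round, worth 0.98 × 720 = 705.6 now; the union offers that and keeps 14.4.
So by rejecting in round 1, the union gets 14.4 next round, worth 0.67 × 14.4 = 9.648 now.
Offer 0 < 9.648, so the union rejects.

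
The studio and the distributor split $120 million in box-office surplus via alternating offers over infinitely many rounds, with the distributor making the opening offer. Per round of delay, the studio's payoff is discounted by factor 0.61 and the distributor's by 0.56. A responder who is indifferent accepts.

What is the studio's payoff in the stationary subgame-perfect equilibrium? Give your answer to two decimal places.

When the distributor proposes, the studio accepts any offer worth at least 0.61 times what the studio would get by proposing next round; and vice versa.
This gives x = 120 − 0.61y and y = 120 − 0.56x, where x and y are each side's share when it proposes.
Hence (1 − 0.61·0.56)x = 120(1 − 0.61), i.e. 0.6584·x = 46.8.
x ≈ 71.0814; the studio's share is 120 − x ≈ 48.9186.

48.92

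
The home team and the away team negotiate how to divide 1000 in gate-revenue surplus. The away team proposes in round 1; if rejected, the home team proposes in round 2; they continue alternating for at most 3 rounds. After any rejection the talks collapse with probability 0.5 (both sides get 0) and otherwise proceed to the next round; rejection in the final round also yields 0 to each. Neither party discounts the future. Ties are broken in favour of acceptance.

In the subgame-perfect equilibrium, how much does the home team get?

250

Round 3 (the away team proposes): rejection yields 0 for the home team; the away team offers 0 and keeps 1000.
Round 2 (the home team proposes): rejecting gives the away team an expected 0.5 × 1000 = 500; the home team offers that and keeps 500.
Round 1 (the away team proposes): rejecting gives the home team an expected 0.5 × 500 = 250; the away team offers that and keeps 750.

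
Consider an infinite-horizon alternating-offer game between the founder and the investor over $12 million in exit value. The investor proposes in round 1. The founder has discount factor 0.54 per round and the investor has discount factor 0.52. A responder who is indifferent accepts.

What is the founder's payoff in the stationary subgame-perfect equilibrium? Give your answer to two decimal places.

In a stationary SPE each proposer offers the other exactly their discounted continuation value.
If the investor keeps x when proposing and the founder keeps y when proposing, then x = 12 − 0.54y and y = 12 − 0.52x.
Solving: x = 12(1 − 0.54) / (1 − 0.52·0.54) = 5.52 / 0.7192 ≈ 7.6752.
The founder gets 12 − 7.6752 ≈ 4.3248.

4.32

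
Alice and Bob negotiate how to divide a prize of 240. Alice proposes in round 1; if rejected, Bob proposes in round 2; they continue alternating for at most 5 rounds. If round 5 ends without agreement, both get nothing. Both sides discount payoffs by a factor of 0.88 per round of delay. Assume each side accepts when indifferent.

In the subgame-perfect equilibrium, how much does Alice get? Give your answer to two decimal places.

Round 5 (Alice proposes): Bob will accept anything ≥ 0, so Alice offers 0 and keeps 240.
Round 4 (Bob proposes): Alice can get 240 next round, worth 0.88 × 240 = 211.2 now, so Bob offers 211.2, keeping 28.8.
Round 3 (Alice proposes): Bob can get 28.8 next round, worth 0.88 × 28.8 = 25.344 now. Alice offers 25.344 and keeps 240 − 25.344 = 214.656.
Round 2 (Bob proposes): Alice can get 214.656 next round, worth 0.88 × 214.656 = 188.89728 now. Bob offers 188.89728 and keeps 240 − 188.89728 = 51.10272.
Round 1 (Alice proposes): Bob can get 51.10272 next round, worth 0.88 × 51.10272 = 44.9703936 now, so Alice offers 44.9703936, keeping 195.0296064.

195.03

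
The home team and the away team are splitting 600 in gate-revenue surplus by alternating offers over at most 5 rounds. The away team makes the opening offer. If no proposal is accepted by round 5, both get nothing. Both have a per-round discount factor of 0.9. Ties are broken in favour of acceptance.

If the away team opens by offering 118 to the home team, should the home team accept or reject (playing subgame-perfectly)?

Round 5 (the away team proposes): the home team will accept anything ≥ 0, so the away team offers 0 and keeps 600.
Round 4 (the home team proposes): the away team can get 600 next round, worth 0.9 × 600 = 540 now. The home team offers 540 and keeps 600 − 540 = 60.
Round 3 (the away team proposes): the home team can get 60 next round, worth 0.9 × 60 = 54 now. The away team offers 54 and keeps 600 − 54 = 546.
Round 2 (the home team proposes): the away team can get 546 next round, worth 0.9 × 546 = 491.4 now. The home team offers 491.4 and keeps 600 − 491.4 = 108.6.
So by rejecting in round 1, the home team gets 108.6 next round, worth 0.9 × 108.6 = 97.74 now.
Offer 118 ≥ 97.74, so the home team accepts.

Accept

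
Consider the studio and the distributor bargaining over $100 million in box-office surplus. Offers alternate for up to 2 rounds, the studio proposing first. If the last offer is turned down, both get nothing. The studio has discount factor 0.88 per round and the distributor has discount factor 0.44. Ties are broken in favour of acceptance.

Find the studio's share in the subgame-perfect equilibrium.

56

By backward induction:
Round 2 (the distributor proposes): the studio will accept anything ≥ 0, so the distributor offers 0 and keeps 100.
Round 1 (the studio proposes): the distributor can get 100 next round, worth 0.44 × 100 = 44 now, so the studio offers 44, keeping 56.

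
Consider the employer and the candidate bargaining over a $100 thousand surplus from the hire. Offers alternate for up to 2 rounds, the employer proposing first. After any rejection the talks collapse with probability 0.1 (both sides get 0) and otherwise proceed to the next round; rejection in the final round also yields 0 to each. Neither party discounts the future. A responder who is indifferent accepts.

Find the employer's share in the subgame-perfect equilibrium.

By backward induction:
Round 2 (the candidate proposes): the employer will accept anything ≥ 0, so the candidate offers 0 and keeps 100.
Round 1 (the employer proposes): rejecting gives the candidate an expected 0.9 × 100 = 90. The employer offers 90 and keeps 100 − 90 = 10.

10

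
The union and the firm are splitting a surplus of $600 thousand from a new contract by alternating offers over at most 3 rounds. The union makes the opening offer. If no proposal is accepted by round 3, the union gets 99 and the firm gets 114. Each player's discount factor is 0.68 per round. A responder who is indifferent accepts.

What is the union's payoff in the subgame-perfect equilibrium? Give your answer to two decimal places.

Round 3 (the union proposes): the firm gets 114 if talks fail, so the union offers 114 and keeps 486.
Round 2 (the firm proposes): the union can get 486 next round, worth 0.68 × 486 = 330.48 now, so the firm offers 330.48, keeping 269.52.
Round 1 (the union proposes): the firm can get 269.52 next round, worth 0.68 × 269.52 = 183.2736 now. The union offers 183.2736 and keeps 600 − 183.2736 = 416.7264.

416.73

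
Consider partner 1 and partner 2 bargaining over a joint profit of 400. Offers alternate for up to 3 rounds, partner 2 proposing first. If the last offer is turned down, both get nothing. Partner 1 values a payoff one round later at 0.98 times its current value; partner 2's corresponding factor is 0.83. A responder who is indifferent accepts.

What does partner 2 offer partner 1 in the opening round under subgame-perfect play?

Round 3 (partner 2 proposes): partner 1 will accept anything ≥ 0, so partner 2 offers 0 and keeps 400.
Round 2 (partner 1 proposes): partner 2 can get 400 next round, worth 0.83 × 400 = 332 now; partner 1 offers that and keeps 68.
Round 1 (partner 2 proposes): partner 1 can get 68 next round, worth 0.98 × 68 = 66.64 now, so partner 2 offers 66.64, keeping 333.36.

66.64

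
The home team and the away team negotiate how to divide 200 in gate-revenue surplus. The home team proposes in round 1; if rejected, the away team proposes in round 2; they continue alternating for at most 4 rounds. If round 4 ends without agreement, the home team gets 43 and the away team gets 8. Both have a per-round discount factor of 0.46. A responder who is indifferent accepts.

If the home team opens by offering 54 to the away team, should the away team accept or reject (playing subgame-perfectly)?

Round 4 (the away team proposes): the home team gets 43 if talks fail, so the away team offers 43 and keeps 157.
Round 3 (the home team proposes): the away team can get 157 next round, worth 0.46 × 157 = 72.22 now. The home team offers 72.22 and keeps 200 − 72.22 = 127.78.
Round 2 (the away team proposes): the home team can get 127.78 next round, worth 0.46 × 127.78 = 58.7788 now; the away team offers that and keeps 141.2212.
So by rejecting in round 1, the away team gets 141.2212 next round, worth 0.46 × 141.2212 = 64.961752 now.
Offer 54 < 64.961752, so the away team rejects.

Reject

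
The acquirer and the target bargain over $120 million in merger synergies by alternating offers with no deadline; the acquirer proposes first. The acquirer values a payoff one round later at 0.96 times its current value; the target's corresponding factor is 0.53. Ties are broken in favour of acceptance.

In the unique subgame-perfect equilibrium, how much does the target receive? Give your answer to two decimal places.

5.18

When the acquirer proposes, the target accepts any offer worth at least 0.53 times what the target would get by proposing next round; and vice versa.
This gives x = 120 − 0.53y and y = 120 − 0.96x, where x and y are each side's share when it proposes.
Hence (1 − 0.53·0.96)x = 120(1 − 0.53), i.e. 0.4912·x = 56.4.
x ≈ 114.8208; the target's share is 120 − x ≈ 5.1792.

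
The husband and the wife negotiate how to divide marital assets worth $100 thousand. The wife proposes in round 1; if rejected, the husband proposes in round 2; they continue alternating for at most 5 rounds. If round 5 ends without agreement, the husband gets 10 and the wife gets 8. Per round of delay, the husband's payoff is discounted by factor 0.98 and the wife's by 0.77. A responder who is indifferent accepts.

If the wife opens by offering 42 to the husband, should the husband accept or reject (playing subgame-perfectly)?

Reject

Work out the husband's continuation value if the offer is rejected.
Round 5 (the wife proposes): the husband gets 10 if talks fail, so the wife offers 10 and keeps 90.
Round 4 (the husband proposes): the wife can get 90 next round, worth 0.77 × 90 = 69.3 now; the husband offers that and keeps 30.7.
Round 3 (the wife proposes): the husband can get 30.7 next round, worth 0.98 × 30.7 = 30.086 now. The wife offers 30.086 and keeps 100 − 30.086 = 69.914.
Round 2 (the husband proposes): the wife can get 69.914 next round, worth 0.77 × 69.914 = 53.83378 now; the husband offers that and keeps 46.16622.
So by rejecting in round 1, the husband gets 46.16622 next round, worth 0.98 × 46.16622 = 45.2428956 now.
Offer 42 < 45.2428956, so the husband rejects.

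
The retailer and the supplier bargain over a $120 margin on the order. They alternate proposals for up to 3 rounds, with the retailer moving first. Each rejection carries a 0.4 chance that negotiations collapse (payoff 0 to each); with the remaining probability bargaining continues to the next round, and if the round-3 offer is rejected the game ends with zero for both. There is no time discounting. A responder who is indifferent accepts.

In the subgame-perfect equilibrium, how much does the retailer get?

91.2

By backward induction:
Round 3 (the retailer proposes): rejection yields 0 for the supplier; the retailer offers 0 and keeps 120.
Round 2 (the supplier proposes): rejecting gives the retailer an expected 0.6 × 120 = 72, so the supplier offers 72, keeping 48.
Round 1 (the retailer proposes): rejecting gives the supplier an expected 0.6 × 48 = 28.8, so the retailer offers 28.8, keeping 91.2.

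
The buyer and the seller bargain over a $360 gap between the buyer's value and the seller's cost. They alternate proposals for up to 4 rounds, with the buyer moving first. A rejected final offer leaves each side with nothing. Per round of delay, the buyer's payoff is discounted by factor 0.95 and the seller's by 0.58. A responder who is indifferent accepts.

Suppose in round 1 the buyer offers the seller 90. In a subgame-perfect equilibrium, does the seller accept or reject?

Reject

Round 4 (the seller proposes): rejection yields 0 for the buyer; the seller offers 0 and keeps 360.
Round 3 (the buyer proposes): the seller can get 360 next round, worth 0.58 × 360 = 208.8 now, so the buyer offers 208.8, keeping 151.2.
Round 2 (the seller proposes): the buyer can get 151.2 next round, worth 0.95 × 151.2 = 143.64 now. The seller offers 143.64 and keeps 360 − 143.64 = 216.36.
So by rejecting in round 1, the seller gets 216.36 next round, worth 0.58 × 216.36 = 125.4888 now.
Offer 90 < 125.4888, so the seller rejects.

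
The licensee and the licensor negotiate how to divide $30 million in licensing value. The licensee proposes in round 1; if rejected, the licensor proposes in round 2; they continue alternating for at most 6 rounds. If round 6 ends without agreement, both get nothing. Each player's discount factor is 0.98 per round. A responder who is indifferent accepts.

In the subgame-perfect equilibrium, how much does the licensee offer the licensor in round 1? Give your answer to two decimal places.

28.27

Round 6 (the licensor proposes): rejection yields 0 for the licensee; the licensor offers 0 and keeps 30.
Round 5 (the licensee proposes): the licensor can get 30 next round, worth 0.98 × 30 = 29.4 now; the licensee offers that and keeps 0.6.
Round 4 (the licensor proposes): the licensee can get 0.6 next round, worth 0.98 × 0.6 = 0.588 now, so the licensor offers 0.588, keeping 29.412.
Round 3 (the licensee proposes): the licensor can get 29.412 next round, worth 0.98 × 29.412 = 28.82376 now. The licensee offers 28.82376 and keeps 30 − 28.82376 = 1.17624.
Round 2 (the licensor proposes): the licensee can get 1.17624 next round, worth 0.98 × 1.17624 = 1.1527152 now; the licensor offers that and keeps 28.8472848.
Round 1 (the licensee proposes): the licensor can get 28.8472848 next round, worth 0.98 × 28.8472848 = 28.270339104 now; the licensee offers that and keeps 1.729660896.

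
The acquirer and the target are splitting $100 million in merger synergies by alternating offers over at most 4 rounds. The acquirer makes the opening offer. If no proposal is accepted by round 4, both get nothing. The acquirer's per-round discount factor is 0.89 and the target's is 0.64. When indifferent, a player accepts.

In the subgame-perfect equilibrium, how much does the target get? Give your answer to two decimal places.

43.49

Solve by backward induction from round 4.
Round 4 (the target proposes): rejection yields 0 for the acquirer; the target offers 0 and keeps 100.
Round 3 (the acquirer proposes): the target can get 100 next round, worth 0.64 × 100 = 64 now, so the acquirer offers 64, keeping 36.
Round 2 (the target proposes): the acquirer can get 36 next round, worth 0.89 × 36 = 32.04 now. The target offers 32.04 and keeps 100 − 32.04 = 67.96.
Round 1 (the acquirer proposes): the target can get 67.96 next round, worth 0.64 × 67.96 = 43.4944 now, so the acquirer offers 43.4944, keeping 56.5056.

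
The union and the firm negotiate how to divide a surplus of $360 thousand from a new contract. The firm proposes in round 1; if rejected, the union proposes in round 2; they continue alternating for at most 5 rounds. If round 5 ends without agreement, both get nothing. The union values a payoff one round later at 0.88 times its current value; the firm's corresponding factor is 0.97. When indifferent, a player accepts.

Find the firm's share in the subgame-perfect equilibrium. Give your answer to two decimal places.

342.38

Work backward from the last round.
Round 5 (the firm proposes): the union will accept anything ≥ 0, so the firm offers 0 and keeps 360.
Round 4 (the union proposes): the firm can get 360 next round, worth 0.97 × 360 = 349.2 now, so the union offers 349.2, keeping 10.8.
Round 3 (the firm proposes): the union can get 10.8 next round, worth 0.88 × 10.8 = 9.504 now; the firm offers that and keeps 350.496.
Round 2 (the union proposes): the firm can get 350.496 next round, worth 0.97 × 350.496 = 339.98112 now, so the union offers 339.98112, keeping 20.01888.
Round 1 (the firm proposes): the union can get 20.01888 next round, worth 0.88 × 20.01888 = 17.6166144 now, so the firm offers 17.6166144, keeping 342.3833856.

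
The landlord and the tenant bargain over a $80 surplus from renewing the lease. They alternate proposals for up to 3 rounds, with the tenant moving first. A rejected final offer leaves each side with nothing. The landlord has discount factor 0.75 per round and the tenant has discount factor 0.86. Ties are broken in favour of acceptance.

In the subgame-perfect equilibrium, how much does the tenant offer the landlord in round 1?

8.4

Round 3 (the tenant proposes): rejection yields 0 for the landlord; the tenant offers 0 and keeps 80.
Round 2 (the landlord proposes): the tenant can get 80 next round, worth 0.86 × 80 = 68.8 now, so the landlord offers 68.8, keeping 11.2.
Round 1 (the tenant proposes): the landlord can get 11.2 next round, worth 0.75 × 11.2 = 8.4 now; the tenant offers that and keeps 71.6.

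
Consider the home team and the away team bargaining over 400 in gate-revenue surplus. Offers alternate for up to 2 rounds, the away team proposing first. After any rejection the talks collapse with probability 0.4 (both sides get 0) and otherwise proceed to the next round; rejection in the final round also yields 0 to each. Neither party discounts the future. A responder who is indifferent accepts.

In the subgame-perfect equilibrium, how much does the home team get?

Round 2 (the home team proposes): rejection yields 0 for the away team; the home team offers 0 and keeps 400.
Round 1 (the away team proposes): rejecting gives the home team an expected 0.6 × 400 = 240; the away team offers that and keeps 160.

240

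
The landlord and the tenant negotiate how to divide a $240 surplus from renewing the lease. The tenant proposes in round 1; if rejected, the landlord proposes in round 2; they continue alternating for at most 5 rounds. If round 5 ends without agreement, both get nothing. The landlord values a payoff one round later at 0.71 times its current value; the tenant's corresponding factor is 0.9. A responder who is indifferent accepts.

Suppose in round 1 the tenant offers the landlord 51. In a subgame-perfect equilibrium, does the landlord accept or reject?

Accept

Round 5 (the tenant proposes): the landlord will accept anything ≥ 0, so the tenant offers 0 and keeps 240.
Round 4 (the landlord proposes): the tenant can get 240 next round, worth 0.9 × 240 = 216 now. The landlord offers 216 and keeps 240 − 216 = 24.
Round 3 (the tenant proposes): the landlord can get 24 next round, worth 0.71 × 24 = 17.04 now. The tenant offers 17.04 and keeps 240 − 17.04 = 222.96.
Round 2 (the landlord proposes): the tenant can get 222.96 next round, worth 0.9 × 222.96 = 200.664 now; the landlord offers that and keeps 39.336.
So by rejecting in round 1, the landlord gets 39.336 next round, worth 0.71 × 39.336 = 27.92856 now.
Offer 51 ≥ 27.92856, so the landlord accepts.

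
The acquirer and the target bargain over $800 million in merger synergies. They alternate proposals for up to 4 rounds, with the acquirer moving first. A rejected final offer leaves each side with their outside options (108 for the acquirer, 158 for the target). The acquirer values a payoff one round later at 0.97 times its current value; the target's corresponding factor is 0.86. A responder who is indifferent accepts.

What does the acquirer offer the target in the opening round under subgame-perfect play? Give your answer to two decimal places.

Round 4 (the target proposes): the acquirer gets 108 if talks fail, so the target offers 108 and keeps 692.
Round 3 (the acquirer proposes): the target can get 692 next round, worth 0.86 × 692 = 595.12 now; the acquirer offers that and keeps 204.88.
Round 2 (the target proposes): the acquirer can get 204.88 next round, worth 0.97 × 204.88 = 198.7336 now; the target offers that and keeps 601.2664.
Round 1 (the acquirer proposes): the target can get 601.2664 next round, worth 0.86 × 601.2664 = 517.089104 now, so the acquirer offers 517.089104, keeping 282.910896.

517.09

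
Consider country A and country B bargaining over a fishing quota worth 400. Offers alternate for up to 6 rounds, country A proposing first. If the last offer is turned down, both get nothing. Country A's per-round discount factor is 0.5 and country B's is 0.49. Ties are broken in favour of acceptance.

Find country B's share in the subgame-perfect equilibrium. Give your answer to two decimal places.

133.77

Work backward from the last round.
Round 6 (country B proposes): rejection yields 0 for country A; country B offers 0 and keeps 400.
Round 5 (country A proposes): country B can get 400 next round, worth 0.49 × 400 = 196 now. Country A offers 196 and keeps 400 − 196 = 204.
Round 4 (country B proposes): country A can get 204 next round, worth 0.5 × 204 = 102 now, so country B offers 102, keeping 298.
Round 3 (country A proposes): country B can get 298 next round, worth 0.49 × 298 = 146.02 now, so country A offers 146.02, keeping 253.98.
Round 2 (country B proposes): country A can get 253.98 next round, worth 0.5 × 253.98 = 126.99 now. Country B offers 126.99 and keeps 400 − 126.99 = 273.01.
Round 1 (country A proposes): country B can get 273.01 next round, worth 0.49 × 273.01 = 133.7749 now, so country A offers 133.7749, keeping 266.2251.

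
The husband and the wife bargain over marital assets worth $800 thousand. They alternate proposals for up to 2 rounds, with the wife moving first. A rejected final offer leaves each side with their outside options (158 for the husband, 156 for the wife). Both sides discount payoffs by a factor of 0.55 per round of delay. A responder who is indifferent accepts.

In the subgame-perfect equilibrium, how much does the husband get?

Round 2 (the husband proposes): the wife gets 156 if talks fail, so the husband offers 156 and keeps 644.
Round 1 (the wife proposes): the husband can get 644 next round, worth 0.55 × 644 = 354.2 now; the wife offers that and keeps 445.8.

354.2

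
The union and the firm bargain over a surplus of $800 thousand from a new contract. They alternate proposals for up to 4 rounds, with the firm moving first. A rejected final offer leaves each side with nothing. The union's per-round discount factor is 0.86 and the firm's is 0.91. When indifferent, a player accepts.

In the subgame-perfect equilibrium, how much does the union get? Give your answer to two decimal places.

Round 4 (the union proposes): rejection yields 0 for the firm; the union offers 0 and keeps 800.
Round 3 (the firm proposes): the union can get 800 next round, worth 0.86 × 800 = 688 now; the firm offers that and keeps 112.
Round 2 (the union proposes): the firm can get 112 next round, worth 0.91 × 112 = 101.92 now, so the union offers 101.92, keeping 698.08.
Round 1 (the firm proposes): the union can get 698.08 next round, worth 0.86 × 698.08 = 600.3488 now; the firm offers that and keeps 199.6512.

600.35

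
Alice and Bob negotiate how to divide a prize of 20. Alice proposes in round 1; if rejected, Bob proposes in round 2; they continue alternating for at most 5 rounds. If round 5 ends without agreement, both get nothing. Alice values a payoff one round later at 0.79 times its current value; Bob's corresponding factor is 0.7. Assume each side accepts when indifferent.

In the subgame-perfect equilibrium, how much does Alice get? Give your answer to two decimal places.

Round 5 (Alice proposes): rejection yields 0 for Bob; Alice offers 0 and keeps 20.
Round 4 (Bob proposes): Alice can get 20 next round, worth 0.79 × 20 = 15.8 now. Bob offers 15.8 and keeps 20 − 15.8 = 4.2.
Round 3 (Alice proposes): Bob can get 4.2 next round, worth 0.7 × 4.2 = 2.94 now. Alice offers 2.94 and keeps 20 − 2.94 = 17.06.
Round 2 (Bob proposes): Alice can get 17.06 next round, worth 0.79 × 17.06 = 13.4774 now. Bob offers 13.4774 and keeps 20 − 13.4774 = 6.5226.
Round 1 (Alice proposes): Bob can get 6.5226 next round, worth 0.7 × 6.5226 = 4.56582 now; Alice offers that and keeps 15.43418.

15.43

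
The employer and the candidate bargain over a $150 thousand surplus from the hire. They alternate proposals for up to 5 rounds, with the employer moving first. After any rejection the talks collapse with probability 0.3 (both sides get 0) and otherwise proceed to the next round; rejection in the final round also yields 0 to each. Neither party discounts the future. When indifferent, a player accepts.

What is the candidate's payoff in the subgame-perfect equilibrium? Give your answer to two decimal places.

46.94

By backward induction:
Round 5 (the employer proposes): rejection yields 0 for the candidate; the employer offers 0 and keeps 150.
Round 4 (the candidate proposes): rejecting gives the employer an expected 0.7 × 150 = 105, so the candidate offers 105, keeping 45.
Round 3 (the employer proposes): rejecting gives the candidate an expected 0.7 × 45 = 31.5; the employer offers that and keeps 118.5.
Round 2 (the candidate proposes): rejecting gives the employer an expected 0.7 × 118.5 = 82.95. The candidate offers 82.95 and keeps 150 − 82.95 = 67.05.
Round 1 (the employer proposes): rejecting gives the candidate an expected 0.7 × 67.05 = 46.935. The employer offers 46.935 and keeps 150 − 46.935 = 103.065.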